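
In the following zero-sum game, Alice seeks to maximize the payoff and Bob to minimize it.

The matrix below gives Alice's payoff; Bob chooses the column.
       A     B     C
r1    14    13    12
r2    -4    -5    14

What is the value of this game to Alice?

Column A is strictly dominated by B for Bob (it gives Alice more in every row).
The remaining 2×2 game on (r1, r2) × (B, C) has no saddle point. Let Alice play r1 with probability p; indifference gives 13p − 5(1−p) = 12p + 14(1−p), so p = 19/20.
Similarly Bob's optimal q on B is 1/10, and the value is 13·(1/10) + (12)·(9/10) = 121/10.

121/10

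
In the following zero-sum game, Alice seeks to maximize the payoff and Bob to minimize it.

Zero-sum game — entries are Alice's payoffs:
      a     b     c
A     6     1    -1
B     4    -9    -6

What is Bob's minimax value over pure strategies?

The worst case (largest entry) in each column is a: 6, b: 1, c: -1.
The best (smallest) of these is -1.

-1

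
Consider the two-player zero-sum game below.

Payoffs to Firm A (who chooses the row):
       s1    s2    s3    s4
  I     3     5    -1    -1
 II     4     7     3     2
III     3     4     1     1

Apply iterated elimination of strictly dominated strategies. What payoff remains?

Row III is strictly dominated by row II (4>3, 7>4, 3>1, 2>1); eliminate III.
Column s2 is strictly dominated by s1 for Firm B (3<5, 4<7); eliminate s2.
Row I is strictly dominated by row II (4>3, 3>-1, 2>-1); eliminate I.
Column s1 is strictly dominated by s3 for Firm B (3<4); eliminate s1.
Column s3 is strictly dominated by s4 for Firm B (2<3); eliminate s3.
Only (II, s4) remains, with payoff 2.

2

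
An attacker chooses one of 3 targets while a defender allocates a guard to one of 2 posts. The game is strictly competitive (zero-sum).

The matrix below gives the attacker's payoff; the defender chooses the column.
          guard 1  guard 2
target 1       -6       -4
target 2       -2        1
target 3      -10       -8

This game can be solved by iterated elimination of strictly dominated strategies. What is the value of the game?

-2

Row target 1 is strictly dominated by row target 2 (-2>-6, 1>-4); eliminate target 1.
Column guard 2 is strictly dominated by guard 1 for the defender (-2<1, -10<-8); eliminate guard 2.
Row target 3 is strictly dominated by row target 2 (-2>-10); eliminate target 3.
Only (target 2, guard 1) remains, with payoff -2.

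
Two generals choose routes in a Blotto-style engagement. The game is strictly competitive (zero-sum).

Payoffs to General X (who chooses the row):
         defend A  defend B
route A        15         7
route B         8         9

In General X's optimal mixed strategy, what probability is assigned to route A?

Row minima are 7 and 8, so General X's maximin is 8; column maxima are 15 and 9, so General Y's minimax is 9. These differ, so the equilibrium is in mixed strategies.
Let General X play route A with probability p. General Y is indifferent when 15p + 8(1−p) = 7p + 9(1−p), giving p = 1/9.

1/9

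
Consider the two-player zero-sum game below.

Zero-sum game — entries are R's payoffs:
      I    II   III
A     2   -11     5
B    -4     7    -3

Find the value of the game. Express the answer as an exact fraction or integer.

-5/4

Column III is strictly dominated by I for C (it gives R more in every row).
The remaining 2×2 game on (A, B) × (I, II) has no saddle point. Let R play A with probability p; indifference gives 2p − 4(1−p) = −11p + 7(1−p), so p = 11/24.
Similarly C's optimal q on I is 3/4, and the value is 2·(3/4) + (-11)·(1/4) = -5/4.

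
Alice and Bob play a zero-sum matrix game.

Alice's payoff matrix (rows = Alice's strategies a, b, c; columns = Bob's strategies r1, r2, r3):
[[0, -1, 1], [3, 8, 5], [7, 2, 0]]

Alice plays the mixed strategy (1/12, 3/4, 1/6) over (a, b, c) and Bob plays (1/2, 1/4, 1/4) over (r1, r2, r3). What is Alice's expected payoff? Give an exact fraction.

Against (1/2, 1/4, 1/4), each row's expected payoff is a: 0; b: 19/4; c: 4.
Taking the (1/12, 3/4, 1/6)-weighted average: (1/12)·(0) + (3/4)·(19/4) + (1/6)·(4) = 203/48.

203/48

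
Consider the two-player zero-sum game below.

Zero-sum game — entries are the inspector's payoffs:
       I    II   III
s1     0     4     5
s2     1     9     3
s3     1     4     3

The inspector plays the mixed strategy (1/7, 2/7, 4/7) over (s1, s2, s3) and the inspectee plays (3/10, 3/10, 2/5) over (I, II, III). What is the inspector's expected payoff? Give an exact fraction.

16/5

Against (3/10, 3/10, 2/5), each row's expected payoff is s1: 16/5; s2: 21/5; s3: 27/10.
Taking the (1/7, 2/7, 4/7)-weighted average: (1/7)·(16/5) + (2/7)·(21/5) + (4/7)·(27/10) = 16/5.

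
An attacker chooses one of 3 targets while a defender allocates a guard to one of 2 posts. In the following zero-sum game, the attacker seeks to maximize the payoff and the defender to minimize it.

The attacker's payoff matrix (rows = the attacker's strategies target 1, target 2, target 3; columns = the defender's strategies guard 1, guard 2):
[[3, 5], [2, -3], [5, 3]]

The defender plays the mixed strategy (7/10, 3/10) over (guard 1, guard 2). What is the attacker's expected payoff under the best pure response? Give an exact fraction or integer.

22/5

target 1: (3)·(7/10) + (5)·(3/10) = 18/5.
target 2: (2)·(7/10) + (-3)·(3/10) = 1/2.
target 3: (5)·(7/10) + (3)·(3/10) = 22/5.
The best pure response is target 3 with expected payoff 22/5.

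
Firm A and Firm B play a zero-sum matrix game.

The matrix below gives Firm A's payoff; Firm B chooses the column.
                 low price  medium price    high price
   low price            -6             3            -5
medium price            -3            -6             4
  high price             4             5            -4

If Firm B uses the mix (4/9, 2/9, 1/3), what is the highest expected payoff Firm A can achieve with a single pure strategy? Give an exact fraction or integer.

14/9

low price: (-6)·(4/9) + (3)·(2/9) + (-5)·(1/3) = -11/3.
medium price: (-3)·(4/9) + (-6)·(2/9) + (4)·(1/3) = -4/3.
high price: (4)·(4/9) + (5)·(2/9) + (-4)·(1/3) = 14/9.
The best pure response is high price with expected payoff 14/9.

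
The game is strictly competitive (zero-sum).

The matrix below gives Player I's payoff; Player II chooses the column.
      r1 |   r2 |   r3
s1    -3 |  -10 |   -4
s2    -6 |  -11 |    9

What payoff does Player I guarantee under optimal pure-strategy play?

-10

Row minima: -10, -11 → Player I's maximin is -10.
Column maxima: -3, -10, 9 → Player II's minimax is -10.
They coincide at (s1, r2), so the value is -10.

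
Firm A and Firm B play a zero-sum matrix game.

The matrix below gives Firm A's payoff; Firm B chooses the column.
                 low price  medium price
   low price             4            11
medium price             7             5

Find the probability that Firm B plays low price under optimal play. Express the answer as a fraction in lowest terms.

2/3

Row minima are 4 and 5, so Firm A's maximin is 5; column maxima are 7 and 11, so Firm B's minimax is 7. These differ, so the equilibrium is in mixed strategies.
Let Firm B play low price with probability q. Firm A is indifferent when 4q + 11(1−q) = 7q + 5(1−q), giving q = 2/3.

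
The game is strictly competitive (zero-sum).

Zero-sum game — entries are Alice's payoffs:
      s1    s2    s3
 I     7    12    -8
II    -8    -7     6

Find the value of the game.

Column s2 is strictly dominated by s1 for Bob (it gives Alice more in every row).
The remaining 2×2 game on (I, II) × (s1, s3) has no saddle point. Let Alice play I with probability p; indifference gives 7p − 8(1−p) = −8p + 6(1−p), so p = 14/29.
Similarly Bob's optimal q on s1 is 14/29, and the value is 7·(14/29) + (-8)·(15/29) = -22/29.

-22/29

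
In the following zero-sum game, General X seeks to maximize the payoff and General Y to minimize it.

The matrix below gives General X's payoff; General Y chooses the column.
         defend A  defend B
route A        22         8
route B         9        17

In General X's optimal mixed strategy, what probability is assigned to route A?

Row minima are 8 and 9, so General X's maximin is 9; column maxima are 22 and 17, so General Y's minimax is 17. These differ, so the equilibrium is in mixed strategies.
Let General X play route A with probability p. General Y is indifferent when 22p + 9(1−p) = 8p + 17(1−p), giving p = 4/11.

4/11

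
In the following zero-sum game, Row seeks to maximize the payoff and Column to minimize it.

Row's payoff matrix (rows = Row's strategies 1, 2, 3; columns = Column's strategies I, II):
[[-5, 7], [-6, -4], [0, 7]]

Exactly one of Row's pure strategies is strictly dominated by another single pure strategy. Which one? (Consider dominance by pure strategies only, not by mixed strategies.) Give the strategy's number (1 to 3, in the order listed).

2

Compare 2 with 1: -5 > -6, 7 > -4.
So 1 strictly dominates 2 for Row; 2 is strictly dominated.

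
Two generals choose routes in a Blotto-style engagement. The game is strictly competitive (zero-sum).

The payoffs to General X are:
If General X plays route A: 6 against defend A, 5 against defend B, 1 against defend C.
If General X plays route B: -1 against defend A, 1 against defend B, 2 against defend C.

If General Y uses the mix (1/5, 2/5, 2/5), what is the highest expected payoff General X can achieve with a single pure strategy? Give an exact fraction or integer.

route A: (6)·(1/5) + (5)·(2/5) + (1)·(2/5) = 18/5.
route B: (-1)·(1/5) + (1)·(2/5) + (2)·(2/5) = 1.
The best pure response is route A with expected payoff 18/5.

18/5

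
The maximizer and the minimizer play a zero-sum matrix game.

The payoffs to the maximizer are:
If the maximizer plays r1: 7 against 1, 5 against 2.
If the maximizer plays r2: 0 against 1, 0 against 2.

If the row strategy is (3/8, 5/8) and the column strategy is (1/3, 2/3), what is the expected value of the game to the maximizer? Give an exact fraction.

17/8

Against (1/3, 2/3), each row's expected payoff is r1: 17/3; r2: 0.
Taking the (3/8, 5/8)-weighted average: (3/8)·(17/3) + (5/8)·(0) = 17/8.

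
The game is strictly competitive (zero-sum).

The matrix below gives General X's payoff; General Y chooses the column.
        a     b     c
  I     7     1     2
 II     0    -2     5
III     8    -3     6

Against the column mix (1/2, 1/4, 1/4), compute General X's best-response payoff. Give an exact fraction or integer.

19/4

I: (7)·(1/2) + (1)·(1/4) + (2)·(1/4) = 17/4.
II: (0)·(1/2) + (-2)·(1/4) + (5)·(1/4) = 3/4.
III: (8)·(1/2) + (-3)·(1/4) + (6)·(1/4) = 19/4.
The best pure response is III with expected payoff 19/4.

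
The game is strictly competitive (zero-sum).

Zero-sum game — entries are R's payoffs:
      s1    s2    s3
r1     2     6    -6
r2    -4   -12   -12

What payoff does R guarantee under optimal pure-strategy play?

Row minima: -6, -12 → R's maximin is -6.
Column maxima: 2, 6, -6 → C's minimax is -6.
They coincide at (r1, s3), so the value is -6.

-6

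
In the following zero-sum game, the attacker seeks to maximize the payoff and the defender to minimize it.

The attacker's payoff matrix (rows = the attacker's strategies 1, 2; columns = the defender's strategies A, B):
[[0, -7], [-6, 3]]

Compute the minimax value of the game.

-21/8

Row minima are -7 and -6, so the attacker's maximin is -6; column maxima are 0 and 3, so the defender's minimax is 0. These differ, so the equilibrium is in mixed strategies.
Let the attacker play 1 with probability p. The defender is indifferent when −6(1−p) = −7p + 3(1−p), giving p = 9/16.
Let the defender play A with probability q. The attacker is indifferent when −7(1−q) = −6q + 3(1−q), giving q = 5/8.
The value is 0·(5/8) + (-7)·(3/8) = -21/8.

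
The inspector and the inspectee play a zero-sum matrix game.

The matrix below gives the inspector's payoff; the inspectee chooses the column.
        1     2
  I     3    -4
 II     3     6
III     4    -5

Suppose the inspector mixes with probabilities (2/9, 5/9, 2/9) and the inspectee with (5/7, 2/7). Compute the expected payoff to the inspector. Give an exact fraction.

Against (5/7, 2/7), each row's expected payoff is I: 1; II: 27/7; III: 10/7.
Taking the (2/9, 5/9, 2/9)-weighted average: (2/9)·(1) + (5/9)·(27/7) + (2/9)·(10/7) = 169/63.

169/63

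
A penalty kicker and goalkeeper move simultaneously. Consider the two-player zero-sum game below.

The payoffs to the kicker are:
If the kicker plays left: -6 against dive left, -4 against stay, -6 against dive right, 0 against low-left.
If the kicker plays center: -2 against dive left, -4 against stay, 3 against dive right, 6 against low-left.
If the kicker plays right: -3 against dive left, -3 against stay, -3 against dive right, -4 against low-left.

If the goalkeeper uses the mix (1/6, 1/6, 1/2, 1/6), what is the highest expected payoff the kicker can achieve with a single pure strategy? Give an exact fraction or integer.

3/2

left: (-6)·(1/6) + (-4)·(1/6) + (-6)·(1/2) + (0)·(1/6) = -14/3.
center: (-2)·(1/6) + (-4)·(1/6) + (3)·(1/2) + (6)·(1/6) = 3/2.
right: (-3)·(1/6) + (-3)·(1/6) + (-3)·(1/2) + (-4)·(1/6) = -19/6.
The best pure response is center with expected payoff 3/2.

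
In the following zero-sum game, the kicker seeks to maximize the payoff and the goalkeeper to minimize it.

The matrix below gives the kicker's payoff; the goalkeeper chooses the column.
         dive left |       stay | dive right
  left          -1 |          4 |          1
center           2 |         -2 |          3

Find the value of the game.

Column dive right is strictly dominated by dive left for the goalkeeper (it gives the kicker more in every row).
The remaining 2×2 game on (left, center) × (dive left, stay) has no saddle point. Let the kicker play left with probability p; indifference gives −p + 2(1−p) = 4p − 2(1−p), so p = 4/9.
Similarly the goalkeeper's optimal q on dive left is 2/3, and the value is -1·(2/3) + (4)·(1/3) = 2/3.

2/3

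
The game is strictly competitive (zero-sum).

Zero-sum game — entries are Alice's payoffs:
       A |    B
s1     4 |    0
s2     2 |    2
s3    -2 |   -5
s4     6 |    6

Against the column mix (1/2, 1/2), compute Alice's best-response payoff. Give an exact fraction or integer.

s1: (4)·(1/2) + (0)·(1/2) = 2.
s2: (2)·(1/2) + (2)·(1/2) = 2.
s3: (-2)·(1/2) + (-5)·(1/2) = -7/2.
s4: (6)·(1/2) + (6)·(1/2) = 6.
The best pure response is s4 with expected payoff 6.

6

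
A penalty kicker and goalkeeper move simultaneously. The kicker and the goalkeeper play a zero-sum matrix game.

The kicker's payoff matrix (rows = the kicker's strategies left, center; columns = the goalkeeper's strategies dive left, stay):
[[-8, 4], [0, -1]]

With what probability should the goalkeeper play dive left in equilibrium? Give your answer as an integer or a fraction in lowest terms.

Row minima are -8 and -1, so the kicker's maximin is -1; column maxima are 0 and 4, so the goalkeeper's minimax is 0. These differ, so the equilibrium is in mixed strategies.
Let the goalkeeper play dive left with probability q. The kicker is indifferent when −8q + 4(1−q) = −(1−q), giving q = 5/13.

5/13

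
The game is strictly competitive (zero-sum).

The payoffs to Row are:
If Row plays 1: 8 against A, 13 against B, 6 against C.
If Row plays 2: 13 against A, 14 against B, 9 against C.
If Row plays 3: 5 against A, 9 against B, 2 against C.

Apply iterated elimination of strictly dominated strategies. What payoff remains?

9

Column A is strictly dominated by C for Column (6<8, 9<13, 2<5); eliminate A.
Row 3 is strictly dominated by row 1 (13>9, 6>2); eliminate 3.
Row 1 is strictly dominated by row 2 (14>13, 9>6); eliminate 1.
Column B is strictly dominated by C for Column (9<14); eliminate B.
Only (2, C) remains, with payoff 9.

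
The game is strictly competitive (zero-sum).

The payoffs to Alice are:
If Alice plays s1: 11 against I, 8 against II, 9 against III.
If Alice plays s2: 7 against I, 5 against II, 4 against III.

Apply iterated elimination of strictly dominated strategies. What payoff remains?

8

Column I is strictly dominated by II for Bob (8<11, 5<7); eliminate I.
Row s2 is strictly dominated by row s1 (8>5, 9>4); eliminate s2.
Column III is strictly dominated by II for Bob (8<9); eliminate III.
Only (s1, II) remains, with payoff 8.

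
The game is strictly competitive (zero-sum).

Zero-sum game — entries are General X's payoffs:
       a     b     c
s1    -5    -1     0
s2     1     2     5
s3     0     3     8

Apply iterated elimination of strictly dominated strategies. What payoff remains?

Row s1 is strictly dominated by row s2 (1>-5, 2>-1, 5>0); eliminate s1.
Column c is strictly dominated by a for General Y (1<5, 0<8); eliminate c.
Column b is strictly dominated by a for General Y (1<2, 0<3); eliminate b.
Row s3 is strictly dominated by row s2 (1>0); eliminate s3.
Only (s2, a) remains, with payoff 1.

1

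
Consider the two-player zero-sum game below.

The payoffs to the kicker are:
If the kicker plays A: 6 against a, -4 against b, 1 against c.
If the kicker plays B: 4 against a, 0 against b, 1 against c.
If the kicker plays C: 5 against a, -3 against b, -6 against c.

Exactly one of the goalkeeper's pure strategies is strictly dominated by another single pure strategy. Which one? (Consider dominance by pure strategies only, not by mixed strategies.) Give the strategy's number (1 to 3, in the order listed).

1

The goalkeeper prefers columns that give the kicker less. Compare a with b: -4 < 6, 0 < 4, -3 < 5.
So b strictly dominates a for the goalkeeper; a is strictly dominated.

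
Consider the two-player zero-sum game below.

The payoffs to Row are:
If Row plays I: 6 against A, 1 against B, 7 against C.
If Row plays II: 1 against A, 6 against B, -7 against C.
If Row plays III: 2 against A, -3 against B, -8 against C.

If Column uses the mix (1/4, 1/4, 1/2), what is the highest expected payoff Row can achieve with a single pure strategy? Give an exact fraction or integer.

I: (6)·(1/4) + (1)·(1/4) + (7)·(1/2) = 21/4.
II: (1)·(1/4) + (6)·(1/4) + (-7)·(1/2) = -7/4.
III: (2)·(1/4) + (-3)·(1/4) + (-8)·(1/2) = -17/4.
The best pure response is I with expected payoff 21/4.

21/4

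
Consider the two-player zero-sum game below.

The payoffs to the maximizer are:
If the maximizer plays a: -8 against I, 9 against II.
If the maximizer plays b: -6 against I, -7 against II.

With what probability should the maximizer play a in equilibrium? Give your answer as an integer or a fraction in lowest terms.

Row minima are -8 and -7, so the maximizer's maximin is -7; column maxima are -6 and 9, so the minimizer's minimax is -6. These differ, so the equilibrium is in mixed strategies.
Let the maximizer play a with probability p. The minimizer is indifferent when −8p − 6(1−p) = 9p − 7(1−p), giving p = 1/18.

1/18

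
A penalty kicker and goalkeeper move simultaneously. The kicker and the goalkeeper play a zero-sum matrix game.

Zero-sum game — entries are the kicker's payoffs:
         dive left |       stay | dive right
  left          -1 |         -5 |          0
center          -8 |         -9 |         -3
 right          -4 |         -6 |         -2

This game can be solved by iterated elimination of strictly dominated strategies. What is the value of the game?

Column dive right is strictly dominated by dive left for the goalkeeper (-1<0, -8<-3, -4<-2); eliminate dive right.
Row center is strictly dominated by row left (-1>-8, -5>-9); eliminate center.
Row right is strictly dominated by row left (-1>-4, -5>-6); eliminate right.
Column dive left is strictly dominated by stay for the goalkeeper (-5<-1); eliminate dive left.
Only (left, stay) remains, with payoff -5.

-5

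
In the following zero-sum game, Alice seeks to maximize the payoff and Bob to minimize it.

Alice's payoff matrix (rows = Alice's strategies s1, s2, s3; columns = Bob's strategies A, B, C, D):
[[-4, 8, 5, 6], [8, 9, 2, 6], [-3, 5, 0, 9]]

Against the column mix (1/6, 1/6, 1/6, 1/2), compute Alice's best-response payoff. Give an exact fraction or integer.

37/6

s1: (-4)·(1/6) + (8)·(1/6) + (5)·(1/6) + (6)·(1/2) = 9/2.
s2: (8)·(1/6) + (9)·(1/6) + (2)·(1/6) + (6)·(1/2) = 37/6.
s3: (-3)·(1/6) + (5)·(1/6) + (0)·(1/6) + (9)·(1/2) = 29/6.
The best pure response is s2 with expected payoff 37/6.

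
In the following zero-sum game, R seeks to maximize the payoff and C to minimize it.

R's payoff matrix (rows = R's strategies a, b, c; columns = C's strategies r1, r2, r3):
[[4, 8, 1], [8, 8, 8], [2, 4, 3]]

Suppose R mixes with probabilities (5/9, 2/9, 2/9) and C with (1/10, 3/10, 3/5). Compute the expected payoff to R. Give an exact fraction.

197/45

Against (1/10, 3/10, 3/5), each row's expected payoff is a: 17/5; b: 8; c: 16/5.
Taking the (5/9, 2/9, 2/9)-weighted average: (5/9)·(17/5) + (2/9)·(8) + (2/9)·(16/5) = 197/45.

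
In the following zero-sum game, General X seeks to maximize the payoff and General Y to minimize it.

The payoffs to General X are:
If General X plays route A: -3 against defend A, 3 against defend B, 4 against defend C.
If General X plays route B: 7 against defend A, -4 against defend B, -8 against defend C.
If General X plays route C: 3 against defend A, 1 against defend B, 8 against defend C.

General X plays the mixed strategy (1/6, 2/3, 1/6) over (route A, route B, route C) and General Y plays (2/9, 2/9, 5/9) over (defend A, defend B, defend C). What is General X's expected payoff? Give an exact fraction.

Against (2/9, 2/9, 5/9), each row's expected payoff is route A: 20/9; route B: -34/9; route C: 16/3.
Taking the (1/6, 2/3, 1/6)-weighted average: (1/6)·(20/9) + (2/3)·(-34/9) + (1/6)·(16/3) = -34/27.

-34/27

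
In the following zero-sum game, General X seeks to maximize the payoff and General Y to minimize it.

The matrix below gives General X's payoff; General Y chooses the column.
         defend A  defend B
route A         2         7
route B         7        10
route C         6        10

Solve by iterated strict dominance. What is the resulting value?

Column defend B is strictly dominated by defend A for General Y (2<7, 7<10, 6<10); eliminate defend B.
Row route A is strictly dominated by row route B (7>2); eliminate route A.
Row route C is strictly dominated by row route B (7>6); eliminate route C.
Only (route B, defend A) remains, with payoff 7.

7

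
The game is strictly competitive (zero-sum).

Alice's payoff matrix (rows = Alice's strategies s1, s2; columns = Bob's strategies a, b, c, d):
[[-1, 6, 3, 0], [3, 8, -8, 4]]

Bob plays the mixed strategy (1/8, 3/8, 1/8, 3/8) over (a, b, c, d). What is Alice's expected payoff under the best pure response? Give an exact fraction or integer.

31/8

s1: (-1)·(1/8) + (6)·(3/8) + (3)·(1/8) + (0)·(3/8) = 5/2.
s2: (3)·(1/8) + (8)·(3/8) + (-8)·(1/8) + (4)·(3/8) = 31/8.
The best pure response is s2 with expected payoff 31/8.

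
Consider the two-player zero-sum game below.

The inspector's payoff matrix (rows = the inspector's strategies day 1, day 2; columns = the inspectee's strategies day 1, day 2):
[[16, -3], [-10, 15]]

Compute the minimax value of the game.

105/22

Row minima are -3 and -10, so the inspector's maximin is -3; column maxima are 16 and 15, so the inspectee's minimax is 15. These differ, so the equilibrium is in mixed strategies.
Let the inspector play day 1 with probability p. The inspectee is indifferent when 16p − 10(1−p) = −3p + 15(1−p), giving p = 25/44.
Let the inspectee play day 1 with probability q. The inspector is indifferent when 16q − 3(1−q) = −10q + 15(1−q), giving q = 9/22.
The value is 16·(9/22) + (-3)·(13/22) = 105/22.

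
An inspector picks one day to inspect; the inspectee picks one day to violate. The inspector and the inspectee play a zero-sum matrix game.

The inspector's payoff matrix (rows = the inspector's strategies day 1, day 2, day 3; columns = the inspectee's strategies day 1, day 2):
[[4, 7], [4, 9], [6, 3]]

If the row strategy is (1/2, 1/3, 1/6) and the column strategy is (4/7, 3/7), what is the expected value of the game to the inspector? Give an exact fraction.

115/21

Against (4/7, 3/7), each row's expected payoff is day 1: 37/7; day 2: 43/7; day 3: 33/7.
Taking the (1/2, 1/3, 1/6)-weighted average: (1/2)·(37/7) + (1/3)·(43/7) + (1/6)·(33/7) = 115/21.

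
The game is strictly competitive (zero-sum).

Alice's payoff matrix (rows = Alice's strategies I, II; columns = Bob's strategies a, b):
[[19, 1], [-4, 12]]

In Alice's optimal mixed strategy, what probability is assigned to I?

8/17

Row minima are 1 and -4, so Alice's maximin is 1; column maxima are 19 and 12, so Bob's minimax is 12. These differ, so the equilibrium is in mixed strategies.
Let Alice play I with probability p. Bob is indifferent when 19p − 4(1−p) = p + 12(1−p), giving p = 8/17.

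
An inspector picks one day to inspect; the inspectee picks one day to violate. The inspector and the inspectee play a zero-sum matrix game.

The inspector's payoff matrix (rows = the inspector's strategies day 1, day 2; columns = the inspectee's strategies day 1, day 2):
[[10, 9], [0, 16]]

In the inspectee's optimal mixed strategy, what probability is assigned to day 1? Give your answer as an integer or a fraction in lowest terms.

7/17

Row minima are 9 and 0, so the inspector's maximin is 9; column maxima are 10 and 16, so the inspectee's minimax is 10. These differ, so the equilibrium is in mixed strategies.
Let the inspectee play day 1 with probability q. The inspector is indifferent when 10q + 9(1−q) = 16(1−q), giving q = 7/17.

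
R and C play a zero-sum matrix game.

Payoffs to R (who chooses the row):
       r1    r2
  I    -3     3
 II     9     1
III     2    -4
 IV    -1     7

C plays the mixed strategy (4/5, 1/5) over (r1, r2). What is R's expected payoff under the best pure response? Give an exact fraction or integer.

I: (-3)·(4/5) + (3)·(1/5) = -9/5.
II: (9)·(4/5) + (1)·(1/5) = 37/5.
III: (2)·(4/5) + (-4)·(1/5) = 4/5.
IV: (-1)·(4/5) + (7)·(1/5) = 3/5.
The best pure response is II with expected payoff 37/5.

37/5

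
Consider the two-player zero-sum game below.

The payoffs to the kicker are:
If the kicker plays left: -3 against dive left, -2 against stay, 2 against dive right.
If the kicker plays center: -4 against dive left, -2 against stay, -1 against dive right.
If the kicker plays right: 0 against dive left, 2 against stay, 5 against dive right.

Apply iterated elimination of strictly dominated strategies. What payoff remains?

0

Column dive right is strictly dominated by dive left for the goalkeeper (-3<2, -4<-1, 0<5); eliminate dive right.
Column stay is strictly dominated by dive left for the goalkeeper (-3<-2, -4<-2, 0<2); eliminate stay.
Row left is strictly dominated by row right (0>-3); eliminate left.
Row center is strictly dominated by row right (0>-4); eliminate center.
Only (right, dive left) remains, with payoff 0.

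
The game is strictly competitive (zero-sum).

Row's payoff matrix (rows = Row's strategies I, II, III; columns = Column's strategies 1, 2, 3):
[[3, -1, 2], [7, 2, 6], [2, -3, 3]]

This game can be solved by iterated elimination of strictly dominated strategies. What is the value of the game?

2

Column 1 is strictly dominated by 2 for Column (-1<3, 2<7, -3<2); eliminate 1.
Column 3 is strictly dominated by 2 for Column (-1<2, 2<6, -3<3); eliminate 3.
Row I is strictly dominated by row II (2>-1); eliminate I.
Row III is strictly dominated by row II (2>-3); eliminate III.
Only (II, 2) remains, with payoff 2.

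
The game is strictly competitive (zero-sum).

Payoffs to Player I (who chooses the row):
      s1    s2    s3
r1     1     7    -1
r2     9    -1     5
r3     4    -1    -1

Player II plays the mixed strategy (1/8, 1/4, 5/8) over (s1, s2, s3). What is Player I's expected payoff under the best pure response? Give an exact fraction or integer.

4

r1: (1)·(1/8) + (7)·(1/4) + (-1)·(5/8) = 5/4.
r2: (9)·(1/8) + (-1)·(1/4) + (5)·(5/8) = 4.
r3: (4)·(1/8) + (-1)·(1/4) + (-1)·(5/8) = -3/8.
The best pure response is r2 with expected payoff 4.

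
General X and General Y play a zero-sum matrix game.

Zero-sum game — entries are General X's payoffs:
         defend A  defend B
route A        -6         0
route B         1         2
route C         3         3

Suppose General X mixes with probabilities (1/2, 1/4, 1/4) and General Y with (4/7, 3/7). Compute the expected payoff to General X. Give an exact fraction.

-17/28

Against (4/7, 3/7), each row's expected payoff is route A: -24/7; route B: 10/7; route C: 3.
Taking the (1/2, 1/4, 1/4)-weighted average: (1/2)·(-24/7) + (1/4)·(10/7) + (1/4)·(3) = -17/28.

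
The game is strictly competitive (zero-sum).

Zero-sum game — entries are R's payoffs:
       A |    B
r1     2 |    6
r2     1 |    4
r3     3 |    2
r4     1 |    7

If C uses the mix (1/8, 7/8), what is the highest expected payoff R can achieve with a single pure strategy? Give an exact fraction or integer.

25/4

r1: (2)·(1/8) + (6)·(7/8) = 11/2.
r2: (1)·(1/8) + (4)·(7/8) = 29/8.
r3: (3)·(1/8) + (2)·(7/8) = 17/8.
r4: (1)·(1/8) + (7)·(7/8) = 25/4.
The best pure response is r4 with expected payoff 25/4.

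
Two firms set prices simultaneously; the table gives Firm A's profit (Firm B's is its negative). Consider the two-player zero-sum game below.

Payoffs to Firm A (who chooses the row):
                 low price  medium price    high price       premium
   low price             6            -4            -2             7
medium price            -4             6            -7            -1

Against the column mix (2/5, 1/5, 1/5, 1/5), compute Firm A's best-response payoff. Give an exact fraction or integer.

13/5

low price: (6)·(2/5) + (-4)·(1/5) + (-2)·(1/5) + (7)·(1/5) = 13/5.
medium price: (-4)·(2/5) + (6)·(1/5) + (-7)·(1/5) + (-1)·(1/5) = -2.
The best pure response is low price with expected payoff 13/5.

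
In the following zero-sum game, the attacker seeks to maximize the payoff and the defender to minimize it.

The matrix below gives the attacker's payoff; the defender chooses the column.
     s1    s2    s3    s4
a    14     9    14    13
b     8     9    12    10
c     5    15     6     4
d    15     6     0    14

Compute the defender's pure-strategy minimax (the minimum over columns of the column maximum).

14

The worst case (largest entry) in each column is s1: 15, s2: 15, s3: 14, s4: 14.
The best (smallest) of these is 14.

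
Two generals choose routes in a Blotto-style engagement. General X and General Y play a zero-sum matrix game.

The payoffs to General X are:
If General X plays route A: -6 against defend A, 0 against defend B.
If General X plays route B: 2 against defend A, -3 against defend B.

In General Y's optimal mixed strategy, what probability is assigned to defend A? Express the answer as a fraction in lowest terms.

Row minima are -6 and -3, so General X's maximin is -3; column maxima are 2 and 0, so General Y's minimax is 0. These differ, so the equilibrium is in mixed strategies.
Let General Y play defend A with probability q. General X is indifferent when −6q = 2q − 3(1−q), giving q = 3/11.

3/11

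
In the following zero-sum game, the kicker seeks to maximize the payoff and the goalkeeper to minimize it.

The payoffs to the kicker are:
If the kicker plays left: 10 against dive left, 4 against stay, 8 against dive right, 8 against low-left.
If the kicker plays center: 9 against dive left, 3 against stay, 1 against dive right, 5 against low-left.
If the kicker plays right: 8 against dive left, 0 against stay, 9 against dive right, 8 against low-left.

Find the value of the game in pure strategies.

4

Row minima: 4, 1, 0 → the kicker's maximin is 4.
Column maxima: 10, 4, 9, 8 → the goalkeeper's minimax is 4.
They coincide at (left, stay), so the value is 4.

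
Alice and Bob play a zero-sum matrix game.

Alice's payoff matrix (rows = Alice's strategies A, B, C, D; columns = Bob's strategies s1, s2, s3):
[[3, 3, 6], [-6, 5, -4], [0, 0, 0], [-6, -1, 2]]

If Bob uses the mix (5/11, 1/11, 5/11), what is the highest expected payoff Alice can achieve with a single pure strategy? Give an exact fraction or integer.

A: (3)·(5/11) + (3)·(1/11) + (6)·(5/11) = 48/11.
B: (-6)·(5/11) + (5)·(1/11) + (-4)·(5/11) = -45/11.
C: (0)·(5/11) + (0)·(1/11) + (0)·(5/11) = 0.
D: (-6)·(5/11) + (-1)·(1/11) + (2)·(5/11) = -21/11.
The best pure response is A with expected payoff 48/11.

48/11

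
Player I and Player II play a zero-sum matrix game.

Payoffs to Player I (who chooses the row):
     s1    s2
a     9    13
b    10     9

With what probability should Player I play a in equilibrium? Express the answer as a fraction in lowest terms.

1/5

Row minima are 9 and 9, so Player I's maximin is 9; column maxima are 10 and 13, so Player II's minimax is 10. These differ, so the equilibrium is in mixed strategies.
Let Player I play a with probability p. Player II is indifferent when 9p + 10(1−p) = 13p + 9(1−p), giving p = 1/5.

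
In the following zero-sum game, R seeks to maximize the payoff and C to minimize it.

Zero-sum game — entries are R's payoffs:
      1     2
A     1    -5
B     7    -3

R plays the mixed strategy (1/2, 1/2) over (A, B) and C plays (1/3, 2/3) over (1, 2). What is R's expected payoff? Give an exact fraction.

Against (1/3, 2/3), each row's expected payoff is A: -3; B: 1/3.
Taking the (1/2, 1/2)-weighted average: (1/2)·(-3) + (1/2)·(1/3) = -4/3.

-4/3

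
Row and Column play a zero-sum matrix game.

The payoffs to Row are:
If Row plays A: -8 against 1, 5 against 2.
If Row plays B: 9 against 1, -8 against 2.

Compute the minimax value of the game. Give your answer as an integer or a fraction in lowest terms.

-19/30

Row minima are -8 and -8, so Row's maximin is -8; column maxima are 9 and 5, so Column's minimax is 5. These differ, so the equilibrium is in mixed strategies.
Let Row play A with probability p. Column is indifferent when −8p + 9(1−p) = 5p − 8(1−p), giving p = 17/30.
Let Column play 1 with probability q. Row is indifferent when −8q + 5(1−q) = 9q − 8(1−q), giving q = 13/30.
The value is -8·(13/30) + (5)·(17/30) = -19/30.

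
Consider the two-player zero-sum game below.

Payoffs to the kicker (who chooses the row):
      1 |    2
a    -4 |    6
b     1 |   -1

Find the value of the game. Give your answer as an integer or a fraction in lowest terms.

Row minima are -4 and -1, so the kicker's maximin is -1; column maxima are 1 and 6, so the goalkeeper's minimax is 1. These differ, so the equilibrium is in mixed strategies.
Let the kicker play a with probability p. The goalkeeper is indifferent when −4p + (1−p) = 6p − (1−p), giving p = 1/6.
Let the goalkeeper play 1 with probability q. The kicker is indifferent when −4q + 6(1−q) = q − (1−q), giving q = 7/12.
The value is -4·(7/12) + (6)·(5/12) = 1/6.

1/6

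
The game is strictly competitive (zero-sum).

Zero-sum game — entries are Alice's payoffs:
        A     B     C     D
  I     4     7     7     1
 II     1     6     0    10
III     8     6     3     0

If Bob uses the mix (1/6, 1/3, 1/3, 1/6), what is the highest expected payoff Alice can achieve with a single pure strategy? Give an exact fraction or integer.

11/2

I: (4)·(1/6) + (7)·(1/3) + (7)·(1/3) + (1)·(1/6) = 11/2.
II: (1)·(1/6) + (6)·(1/3) + (0)·(1/3) + (10)·(1/6) = 23/6.
III: (8)·(1/6) + (6)·(1/3) + (3)·(1/3) + (0)·(1/6) = 13/3.
The best pure response is I with expected payoff 11/2.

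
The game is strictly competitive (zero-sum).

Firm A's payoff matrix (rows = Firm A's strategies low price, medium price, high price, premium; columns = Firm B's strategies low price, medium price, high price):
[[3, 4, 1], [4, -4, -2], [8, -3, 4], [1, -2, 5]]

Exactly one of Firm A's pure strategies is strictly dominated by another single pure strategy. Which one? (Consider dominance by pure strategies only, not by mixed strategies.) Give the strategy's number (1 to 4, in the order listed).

2

Compare medium price with high price: 8 > 4, -3 > -4, 4 > -2.
So high price strictly dominates medium price for Firm A; medium price is strictly dominated.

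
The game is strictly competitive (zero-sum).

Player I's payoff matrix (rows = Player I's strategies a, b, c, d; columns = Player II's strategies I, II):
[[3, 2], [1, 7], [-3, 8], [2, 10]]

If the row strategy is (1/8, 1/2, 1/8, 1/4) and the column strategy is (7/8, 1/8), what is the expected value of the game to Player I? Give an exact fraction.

57/32

Against (7/8, 1/8), each row's expected payoff is a: 23/8; b: 7/4; c: -13/8; d: 3.
Taking the (1/8, 1/2, 1/8, 1/4)-weighted average: (1/8)·(23/8) + (1/2)·(7/4) + (1/8)·(-13/8) + (1/4)·(3) = 57/32.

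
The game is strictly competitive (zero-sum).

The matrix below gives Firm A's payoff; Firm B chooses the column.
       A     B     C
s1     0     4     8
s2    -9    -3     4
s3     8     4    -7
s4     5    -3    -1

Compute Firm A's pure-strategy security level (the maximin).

The worst-case payoff for each row is s1: 0, s2: -9, s3: -7, s4: -3.
The best of these is 0.

0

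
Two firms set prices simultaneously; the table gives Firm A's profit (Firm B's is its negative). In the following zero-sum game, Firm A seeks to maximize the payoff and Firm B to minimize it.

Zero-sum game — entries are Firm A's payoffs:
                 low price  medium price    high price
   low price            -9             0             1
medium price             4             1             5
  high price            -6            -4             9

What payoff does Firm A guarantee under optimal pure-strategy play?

Row minima: -9, 1, -6 → Firm A's maximin is 1.
Column maxima: 4, 1, 9 → Firm B's minimax is 1.
They coincide at (medium price, medium price), so the value is 1.

1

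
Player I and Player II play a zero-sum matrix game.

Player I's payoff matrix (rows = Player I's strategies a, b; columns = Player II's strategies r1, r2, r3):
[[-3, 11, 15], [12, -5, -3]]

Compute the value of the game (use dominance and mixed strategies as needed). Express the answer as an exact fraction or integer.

117/31

Column r3 is strictly dominated by r2 for Player II (it gives Player I more in every row).
The remaining 2×2 game on (a, b) × (r1, r2) has no saddle point. Let Player I play a with probability p; indifference gives −3p + 12(1−p) = 11p − 5(1−p), so p = 17/31.
Similarly Player II's optimal q on r1 is 16/31, and the value is -3·(16/31) + (11)·(15/31) = 117/31.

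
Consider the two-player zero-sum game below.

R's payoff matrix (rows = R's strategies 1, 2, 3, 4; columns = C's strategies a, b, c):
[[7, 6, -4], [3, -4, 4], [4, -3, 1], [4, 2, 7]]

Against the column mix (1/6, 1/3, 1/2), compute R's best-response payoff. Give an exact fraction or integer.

1: (7)·(1/6) + (6)·(1/3) + (-4)·(1/2) = 7/6.
2: (3)·(1/6) + (-4)·(1/3) + (4)·(1/2) = 7/6.
3: (4)·(1/6) + (-3)·(1/3) + (1)·(1/2) = 1/6.
4: (4)·(1/6) + (2)·(1/3) + (7)·(1/2) = 29/6.
The best pure response is 4 with expected payoff 29/6.

29/6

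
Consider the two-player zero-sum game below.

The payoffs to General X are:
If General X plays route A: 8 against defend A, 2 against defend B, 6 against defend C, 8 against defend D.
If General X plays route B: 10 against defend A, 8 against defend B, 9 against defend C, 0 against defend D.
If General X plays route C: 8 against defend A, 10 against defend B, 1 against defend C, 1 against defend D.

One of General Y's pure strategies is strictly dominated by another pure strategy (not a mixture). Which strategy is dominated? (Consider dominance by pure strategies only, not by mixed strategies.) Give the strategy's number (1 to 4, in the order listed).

1

General Y prefers columns that give General X less. Compare defend A with defend C: 6 < 8, 9 < 10, 1 < 8.
So defend C strictly dominates defend A for General Y; defend A is strictly dominated.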